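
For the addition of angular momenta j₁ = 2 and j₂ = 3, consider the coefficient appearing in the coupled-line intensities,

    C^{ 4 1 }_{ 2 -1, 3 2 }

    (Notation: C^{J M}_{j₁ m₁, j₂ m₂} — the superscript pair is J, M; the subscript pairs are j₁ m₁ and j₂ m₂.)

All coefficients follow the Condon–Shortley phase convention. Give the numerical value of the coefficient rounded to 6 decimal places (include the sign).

√[9·1!3!5!/10! · 1!3!5!1!5!3!] = √(6480/7)
  +(−1)^0/∏(0,1,3,5,0,0)! = 1/720  (running 1/720)
  +(−1)^1/∏(1,0,2,4,1,1)! = -1/48  (running -7/360)
⟨..|..⟩ = √(6480/7)·(-7/360) = -0.591608

−√(7/20) ≈ -0.591608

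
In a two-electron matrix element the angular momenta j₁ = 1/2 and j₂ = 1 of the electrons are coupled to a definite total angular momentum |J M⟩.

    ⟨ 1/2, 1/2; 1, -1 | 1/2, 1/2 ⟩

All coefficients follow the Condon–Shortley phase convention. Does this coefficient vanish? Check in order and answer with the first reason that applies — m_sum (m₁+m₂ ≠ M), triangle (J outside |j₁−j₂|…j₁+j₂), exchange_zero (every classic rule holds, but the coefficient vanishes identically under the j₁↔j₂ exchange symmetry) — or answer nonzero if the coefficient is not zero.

m-sum: m₁+m₂ = 1/2+(-1) = -1/2, M = 1/2  ✗ ⇒ coefficient is 0

m_sum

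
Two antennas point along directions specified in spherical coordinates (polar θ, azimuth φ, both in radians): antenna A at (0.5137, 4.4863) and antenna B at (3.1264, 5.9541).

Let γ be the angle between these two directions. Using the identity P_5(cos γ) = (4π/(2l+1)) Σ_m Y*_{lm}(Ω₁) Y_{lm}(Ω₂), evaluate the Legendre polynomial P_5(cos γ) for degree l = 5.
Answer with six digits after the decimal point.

0.205293

Expand P_5 via completeness: Σ_{m} conj(Y_{5,m}) at Ω₁ times Y_{5,m} at Ω₂ —
  m=-5: Y*=-0.012031-0.005669i  Y=-0.000000+0.000000i  product +0.000000-0.000000i
  m=-4: Y*=+0.046079-0.058589i  Y=-0.000000-0.000000i  product -0.000000-0.000000i
  m=-3: Y*=+0.150078+0.186248i  Y=+0.000005+0.000008i  product -0.000001+0.000002i
  m=-2: Y*=-0.408955+0.198647i  Y=-0.000619-0.000478i  product +0.000348+0.000073i
  m=-1: Y*=-0.086904-0.377807i  Y=+0.036807+0.012570i  product +0.001550-0.014998i
  m=+0: Y*=-0.188343-0.000000i  Y=-0.933984+0.000000i  product +0.175909+0.000000i
  m=+1: Y*=+0.086904-0.377807i  Y=-0.036807+0.012570i  product +0.001550+0.014998i
  m=+2: Y*=-0.408955-0.198647i  Y=-0.000619+0.000478i  product +0.000348-0.000073i
  m=+3: Y*=-0.150078+0.186248i  Y=-0.000005+0.000008i  product -0.000001-0.000002i
  m=+4: Y*=+0.046079+0.058589i  Y=-0.000000+0.000000i  product -0.000000+0.000000i
  m=+5: Y*=+0.012031-0.005669i  Y=+0.000000+0.000000i  product +0.000000+0.000000i
Total Σ_m = +0.179704-0.000000i. Multiply by 1.142397: +0.205293-0.000000i. P_5(cos γ) = 0.205293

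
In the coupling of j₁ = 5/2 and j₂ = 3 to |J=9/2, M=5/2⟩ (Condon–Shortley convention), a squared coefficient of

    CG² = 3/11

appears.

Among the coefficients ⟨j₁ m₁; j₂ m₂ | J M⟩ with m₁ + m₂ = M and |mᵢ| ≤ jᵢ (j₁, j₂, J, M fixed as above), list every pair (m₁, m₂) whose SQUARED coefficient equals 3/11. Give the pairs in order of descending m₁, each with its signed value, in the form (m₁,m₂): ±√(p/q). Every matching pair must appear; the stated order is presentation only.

Admissible pairs with m₁+m₂ = M = 5/2: (-1/2,3), (1/2,2), (3/2,1), (5/2,0)
  (m₁,m₂)=(5/2,0): CG² = 25/66, CG = +√(25/66)
  (m₁,m₂)=(3/2,1): CG² = 10/99, CG = +√(10/99)
  (m₁,m₂)=(1/2,2): CG² = 49/198, CG = −√(49/198)
  (m₁,m₂)=(-1/2,3): CG² = 3/11, CG = −√(3/11)   ← matches the target
Pairs with CG² = 3/11: (-1/2,3): −√(3/11)

(-1/2,3): −√(3/11)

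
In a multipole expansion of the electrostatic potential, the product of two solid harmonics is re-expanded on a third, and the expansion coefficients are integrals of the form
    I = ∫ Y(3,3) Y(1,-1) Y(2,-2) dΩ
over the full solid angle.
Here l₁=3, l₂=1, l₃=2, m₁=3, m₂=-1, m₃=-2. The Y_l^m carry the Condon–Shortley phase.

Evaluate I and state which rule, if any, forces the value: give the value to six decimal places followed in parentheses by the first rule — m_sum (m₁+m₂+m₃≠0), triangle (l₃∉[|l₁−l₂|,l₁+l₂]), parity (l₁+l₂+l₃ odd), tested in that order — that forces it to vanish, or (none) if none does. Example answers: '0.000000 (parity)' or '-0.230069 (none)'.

Rules hold: Σm=0, L=6 even, 2≤2≤4.
N = 7·3·5 = 105
Δ = 2!·4!·0!/7! = 1/105
Racah Σ t=1..1: t=1:−1/4 = -1/4
⇒ 3j(3 1 2; 0 0 0)² = 3/35, sgn -1
Racah Σ t=0..0: t=0:+1/48 = 1/48
⇒ 3j(3 1 2; 3 -1 -2)² = 1/7, sgn +1
4πI² = N·(3j₀)²·(3jₘ)² = 9/7
I = -1·√(1.28571/4π) = -0.31986543
No selection rule forces the value: the integral is nonzero (none).

-0.319865 (none)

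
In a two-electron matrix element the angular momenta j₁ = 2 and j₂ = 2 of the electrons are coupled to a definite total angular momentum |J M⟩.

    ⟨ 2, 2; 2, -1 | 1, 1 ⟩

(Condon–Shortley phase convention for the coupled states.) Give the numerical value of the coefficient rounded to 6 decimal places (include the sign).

triangle: 3!*1!*1!/6! = 6/720
(j±m)!: 4!*0!*1!*3!*2!*0! = 288
prefactor² = (2J+1)*Δ*N² = 36/5
  k=0: +1/(0!*3!*0!*1!*1!*0!) = 1/6
Σ = 1/6  ⇒  CG² = 36/5*(1/6)² = 1/5
CG = +√(1/5) = +0.447214

+√(1/5) ≈ +0.447214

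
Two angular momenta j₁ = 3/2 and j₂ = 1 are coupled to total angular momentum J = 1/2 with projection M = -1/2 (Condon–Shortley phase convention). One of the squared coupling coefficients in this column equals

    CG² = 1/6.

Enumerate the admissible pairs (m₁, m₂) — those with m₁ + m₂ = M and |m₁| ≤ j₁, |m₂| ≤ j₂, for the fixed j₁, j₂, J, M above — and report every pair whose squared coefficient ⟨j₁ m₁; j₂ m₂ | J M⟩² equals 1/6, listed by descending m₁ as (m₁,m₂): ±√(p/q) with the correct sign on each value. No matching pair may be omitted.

Admissible pairs with m₁+m₂ = M = -1/2: (-3/2,1), (-1/2,0), (1/2,-1)
  (m₁,m₂)=(1/2,-1): CG² = 1/6, CG = +√(1/6)   ← matches the target
  (m₁,m₂)=(-1/2,0): CG² = 1/3, CG = −√(1/3)
  (m₁,m₂)=(-3/2,1): CG² = 1/2, CG = +√(1/2)
Pairs with CG² = 1/6: (1/2,-1): +√(1/6)

(1/2,-1): +√(1/6)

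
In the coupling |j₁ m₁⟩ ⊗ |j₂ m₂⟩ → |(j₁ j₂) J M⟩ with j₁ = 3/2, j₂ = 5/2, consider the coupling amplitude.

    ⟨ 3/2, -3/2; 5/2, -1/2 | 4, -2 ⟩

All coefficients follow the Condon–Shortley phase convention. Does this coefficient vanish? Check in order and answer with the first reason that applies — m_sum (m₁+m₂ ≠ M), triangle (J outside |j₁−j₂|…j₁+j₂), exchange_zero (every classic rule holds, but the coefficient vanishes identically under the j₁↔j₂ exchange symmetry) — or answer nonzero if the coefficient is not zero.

nonzero

m-sum: m₁+m₂ = -3/2+(-1/2) = -2, M = -2  ✓
triangle: |j₁−j₂| = 1 ≤ J = 4 ≤ j₁+j₂ = 4  ✓
exchange: j₁≠j₂ or m₁≠m₂ — the exchange symmetry imposes no constraint here
value check: CG = +√(5/14) = +0.597614 ≠ 0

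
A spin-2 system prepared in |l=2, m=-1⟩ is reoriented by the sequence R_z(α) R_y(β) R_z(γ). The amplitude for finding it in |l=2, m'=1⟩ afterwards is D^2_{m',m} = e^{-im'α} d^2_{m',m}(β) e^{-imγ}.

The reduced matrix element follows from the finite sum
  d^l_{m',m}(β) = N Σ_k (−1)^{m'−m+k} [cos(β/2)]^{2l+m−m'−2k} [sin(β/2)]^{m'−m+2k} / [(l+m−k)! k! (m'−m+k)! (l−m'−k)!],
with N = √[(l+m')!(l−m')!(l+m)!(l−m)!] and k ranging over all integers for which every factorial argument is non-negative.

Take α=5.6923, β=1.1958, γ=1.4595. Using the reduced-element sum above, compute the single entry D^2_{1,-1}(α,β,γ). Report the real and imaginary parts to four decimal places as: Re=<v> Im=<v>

Re=-0.2533 Im=0.4870

Split into d^2_{1,-1}(β=1.1958) × two z-phases.
With c≡cos(β/2)=0.826520 and s≡sin(β/2)=0.562908, N=[6·1·1·6]^{1/2}=6.000000
k∈{0,1} keeps every argument non-negative
  k=0: (−1)^2·6.0000/(2)·0.8265^2·0.5629^2 = +0.649385
  k=1: (−1)^3·6.0000/(6)·0.8265^0·0.5629^4 = -0.100404
d^2_{1,-1}(1.1958) = +0.649385 -0.100404 = +0.548981
Attach z-rotation phases: D = e^{-i(1)(5.6923)}·(+0.548981)·e^{-i(-1)(1.4595)} = -0.253308+0.487048i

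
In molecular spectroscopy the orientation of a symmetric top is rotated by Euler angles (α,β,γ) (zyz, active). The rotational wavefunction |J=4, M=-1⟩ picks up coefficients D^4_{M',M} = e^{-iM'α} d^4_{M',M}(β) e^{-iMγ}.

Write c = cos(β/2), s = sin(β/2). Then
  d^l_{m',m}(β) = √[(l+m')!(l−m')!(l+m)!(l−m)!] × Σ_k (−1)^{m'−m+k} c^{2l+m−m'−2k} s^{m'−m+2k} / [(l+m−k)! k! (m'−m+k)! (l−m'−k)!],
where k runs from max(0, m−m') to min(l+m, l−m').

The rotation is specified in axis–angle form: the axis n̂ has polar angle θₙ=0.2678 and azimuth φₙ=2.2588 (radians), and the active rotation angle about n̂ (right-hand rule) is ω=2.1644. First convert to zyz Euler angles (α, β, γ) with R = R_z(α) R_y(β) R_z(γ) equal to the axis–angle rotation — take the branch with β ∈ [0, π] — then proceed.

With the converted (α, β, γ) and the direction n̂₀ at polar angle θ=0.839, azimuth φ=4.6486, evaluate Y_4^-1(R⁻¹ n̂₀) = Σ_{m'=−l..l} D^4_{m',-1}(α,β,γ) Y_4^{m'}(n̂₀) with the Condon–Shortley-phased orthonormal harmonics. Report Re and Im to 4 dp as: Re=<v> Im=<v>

Re=0.2566 Im=0.1644

Axis–angle → zyz. n̂ = (sinθₙcosφₙ, sinθₙsinφₙ, cosθₙ) = (-0.168027, +0.204416, +0.964355), ω = 2.1644.
R = I cosω + sinω [n̂]ₓ + (1−cosω) n̂n̂ᵀ gives
  R = [-0.515327, -0.852943, -0.083227; +0.745824, -0.494193, +0.446676; -0.422120, +0.168112, +0.890816]
β = atan2(√(R₁₃²+R₂₃²), R₃₃) = 0.471658; α = atan2(R₂₃, R₁₃) mod 2π = 1.755009; γ = atan2(R₃₂, −R₃₁) mod 2π = 0.379002
Need the full column D^4_{m',-1} for m'=−4..4 at α=1.7550, β=0.4717, γ=0.3790.
cos(β/2)=0.972321, sin(β/2)=0.233649
d^4_{-4,-1}: single k=3 term ⇒ +0.082953;  D = +0.036451+0.074516i
d^4_{-3,-1}: k∈[2..3] ⇒ +0.366148 -0.035238 = +0.330910;  D = +0.265588-0.197394i
d^4_{-2,-1}: k∈[1..3] ⇒ +0.814457 -0.235151 +0.009052 = +0.588358;  D = -0.431525-0.399939i
d^4_{-1,-1}: k∈[0..3] ⇒ +0.798872 -0.691954 +0.079913 -0.001538 = +0.185292;  D = -0.098929+0.156673i
d^4_{0,-1}: k∈[0..3] ⇒ -0.858513 +0.297445 -0.017176 +0.000165 = -0.578078;  D = -0.537054-0.213885i
d^4_{1,-1}: k∈[0..3] ⇒ +0.461303 -0.079913 +0.002307 -0.000009 = +0.383688;  D = +0.074267-0.376432i
d^4_{2,-1}: k∈[0..2] ⇒ -0.156767 +0.013579 -0.000157 = -0.143346;  D = +0.143338+0.001516i
d^4_{3,-1}: k∈[0..1] ⇒ +0.035238 -0.001221 = +0.034017;  D = +0.005877+0.033506i
d^4_{4,-1}: single k=0 term ⇒ -0.004790;  D = -0.004487+0.001678i
Y_4^{m'}(θ=0.839,φ=4.6486) and Σ D·Y over m':
  (+0.0365+0.0745i)·(+0.1312+0.0342i)  (+0.2656-0.1974i)·(+0.0655-0.3381i)  (-0.4315-0.3999i)·(-0.3904-0.0501i)  (-0.0989+0.1567i)·(-0.0019+0.0295i)  (-0.5371-0.2139i)·(-0.3615+0.0000i)  (+0.0743-0.3764i)·(+0.0019+0.0295i)  (+0.1433+0.0015i)·(-0.3904+0.0501i)  (+0.0059+0.0335i)·(-0.0655-0.3381i)  (-0.0045+0.0017i)·(+0.1312-0.0342i)
Y_4^-1(R⁻¹ n̂) = +0.256640+0.164385i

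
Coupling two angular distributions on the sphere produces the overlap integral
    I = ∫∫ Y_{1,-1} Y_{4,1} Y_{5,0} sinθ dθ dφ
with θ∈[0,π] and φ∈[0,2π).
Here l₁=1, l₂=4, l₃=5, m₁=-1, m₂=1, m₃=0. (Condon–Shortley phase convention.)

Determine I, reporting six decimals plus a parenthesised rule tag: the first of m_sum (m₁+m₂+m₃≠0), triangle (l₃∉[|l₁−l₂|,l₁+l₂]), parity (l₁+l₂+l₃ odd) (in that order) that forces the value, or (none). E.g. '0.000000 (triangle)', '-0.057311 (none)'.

Checks pass: Σm=0; 10 even; l₃=5∈[3,5].
(2·1+1)(2·4+1)(2·5+1) = 297
Δ: 0! 2! 8! / 11! → 1/495
sum: t=0:+1/576 = 1/576
3j²(1 4 5; 0 0 0) = Δ·Π!·Σ² = 5/99  (sign -1)
sum: t=0:+1/1440 = 1/1440
3j²(1 4 5; -1 1 0) = Δ·Π!·Σ² = 2/99  (sign -1)
combine: 4πI² = 297·5/99·2/99 = 10/33
take √, sign +1: I = 0.15528807
No selection rule forces the value: the integral is nonzero (none).

0.155288 (none)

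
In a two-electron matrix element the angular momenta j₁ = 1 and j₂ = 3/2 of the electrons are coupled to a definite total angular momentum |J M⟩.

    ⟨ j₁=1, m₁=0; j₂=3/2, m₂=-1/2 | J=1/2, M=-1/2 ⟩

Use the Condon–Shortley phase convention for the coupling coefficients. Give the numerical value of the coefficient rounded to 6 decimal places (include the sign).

−√(1/3) = -0.577350

√[2·2!0!1!/4! · 1!1!1!2!0!1!] = √(1/3)
  +(−1)^1/∏(1,1,0,0,0,1)! = -1  (running -1)
⟨..|..⟩ = √(1/3)·(-1) = -0.577350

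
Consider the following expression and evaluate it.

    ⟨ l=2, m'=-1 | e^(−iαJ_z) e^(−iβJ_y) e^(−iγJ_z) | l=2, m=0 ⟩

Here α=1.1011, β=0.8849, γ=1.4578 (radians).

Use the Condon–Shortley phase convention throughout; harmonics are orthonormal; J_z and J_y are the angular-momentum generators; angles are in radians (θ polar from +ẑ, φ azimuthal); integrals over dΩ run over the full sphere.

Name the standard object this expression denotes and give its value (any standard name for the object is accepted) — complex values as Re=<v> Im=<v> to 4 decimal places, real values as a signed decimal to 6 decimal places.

Wigner D-matrix element, Re=0.2717 Im=0.5353

This is a Wigner D-matrix element — the rotation-matrix element ⟨l m'| R(α,β,γ) |l m⟩ in the angular-momentum basis.
First d^2_{-1,0}(β=0.8849), then the phase factors e^{-i(-1)α} and e^{-i(0)γ}:
c=cos(0.884900/2)=0.903705, s=sin(0.884900/2)=0.428155; N=√[1·6·2·2]=4.898979
k∈{1,2} keeps every argument non-negative
  k=1: (−1)^0·4.8990/(2)·0.9037^3·0.4282^1 = +0.774029
  k=2: (−1)^1·4.8990/(2)·0.9037^1·0.4282^3 = -0.173742
d^2_{-1,0}(0.8849) = +0.774029 -0.173742 = +0.600287
Phases: e^{-i·(-1)·1.1011}=+0.452616+0.891706i, e^{-i·(0)·1.4578}=+1.000000+0.000000i ⇒ D=+0.271699+0.535279i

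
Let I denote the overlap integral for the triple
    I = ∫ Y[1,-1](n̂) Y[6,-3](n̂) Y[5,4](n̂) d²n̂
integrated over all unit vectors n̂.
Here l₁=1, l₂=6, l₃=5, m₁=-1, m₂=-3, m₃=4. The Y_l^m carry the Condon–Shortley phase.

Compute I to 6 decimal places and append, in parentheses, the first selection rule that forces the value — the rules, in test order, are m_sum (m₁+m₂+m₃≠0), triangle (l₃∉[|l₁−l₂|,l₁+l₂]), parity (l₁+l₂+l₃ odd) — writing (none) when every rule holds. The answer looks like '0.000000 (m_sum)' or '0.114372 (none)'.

-0.070770 (none)

m-sum 0 ✓  L=12 even ✓  5≤5≤7 ✓
Π(2lᵢ+1) = 3×13×11 = 429
triangle coeff Δ(1,6,5) = 1/858
Σ_t [1,1]: t=1:−1/14400 = -1/14400
(3j)²=6/143 [(1 6 5; 0 0 0)], sign=+1
Σ_t [2,2]: t=2:+1/725760 = 1/725760
(3j)²=1/286 [(1 6 5; -1 -3 4)], sign=-1
⇒ 4πI² = 9/143
I = (-1)√(9/143/(4π)) = -0.07076985
No selection rule forces the value: the integral is nonzero (none).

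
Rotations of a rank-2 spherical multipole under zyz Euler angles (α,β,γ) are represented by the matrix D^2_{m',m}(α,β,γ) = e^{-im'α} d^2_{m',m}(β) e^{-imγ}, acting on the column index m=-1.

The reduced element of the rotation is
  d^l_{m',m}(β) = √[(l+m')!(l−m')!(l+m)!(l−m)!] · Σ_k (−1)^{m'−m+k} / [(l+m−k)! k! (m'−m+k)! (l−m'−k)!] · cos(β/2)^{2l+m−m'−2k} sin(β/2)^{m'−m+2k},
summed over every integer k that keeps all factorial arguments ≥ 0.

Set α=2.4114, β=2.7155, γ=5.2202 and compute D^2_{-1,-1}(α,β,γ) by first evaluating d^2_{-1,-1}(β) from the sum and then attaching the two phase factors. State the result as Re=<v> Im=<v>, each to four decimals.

Re=-0.0278 Im=-0.1230

Split into d^2_{-1,-1}(β=2.7155) × two z-phases.
Half-angle: c=0.211438, s=0.977391. N=√(1·6·1·6)=6.000000
The bounds max(0,m−m')=0 and min(l+m,l−m')=1 give 2 terms
  k=0: (−1)^0·6.0000/(6)·0.2114^4·0.9774^0 = +0.001999
  k=1: (−1)^1·6.0000/(2)·0.2114^2·0.9774^2 = -0.128123
d^2_{-1,-1}(2.7155) = +0.001999 -0.128123 = -0.126124
Attach z-rotation phases: D = e^{-i(-1)(2.4114)}·(-0.126124)·e^{-i(-1)(5.2202)} = -0.027817-0.123018i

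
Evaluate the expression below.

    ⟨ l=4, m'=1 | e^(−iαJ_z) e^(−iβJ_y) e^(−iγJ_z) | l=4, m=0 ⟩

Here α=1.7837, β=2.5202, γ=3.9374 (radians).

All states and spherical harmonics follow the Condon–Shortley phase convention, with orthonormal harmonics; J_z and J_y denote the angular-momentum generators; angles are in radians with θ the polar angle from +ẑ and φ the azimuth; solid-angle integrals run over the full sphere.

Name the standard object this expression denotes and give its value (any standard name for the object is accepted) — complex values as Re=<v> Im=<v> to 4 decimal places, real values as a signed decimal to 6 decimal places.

This is a Wigner D-matrix element — the rotation-matrix element ⟨l m'| R(α,β,γ) |l m⟩ in the angular-momentum basis.
First d^4_{1,0}(β=2.5202), then the phase factors e^{-i(1)α} and e^{-i(0)γ}:
Half-angle: c=0.305722, s=0.952121. N=√(120·6·24·24)=643.987578
k: max(0,(0)−(1))=0 … min(4+(0),4−(1))=3
  k=0: (−1)^1·643.9876/(144)·0.3057^7·0.9521^1 = -0.001063
  k=1: (−1)^2·643.9876/(24)·0.3057^5·0.9521^3 = +0.061855
  k=2: (−1)^3·643.9876/(24)·0.3057^3·0.9521^5 = -0.599937
  k=3: (−1)^4·643.9876/(144)·0.3057^1·0.9521^7 = +0.969809
d^4_{1,0}(2.5202) = -0.001063 +0.061855 -0.599937 +0.969809 = +0.430664
Attach z-rotation phases: D = e^{-i(1)(1.7837)}·(+0.430664)·e^{-i(0)(3.9374)} = -0.090999-0.420940i

Wigner D-matrix element, Re=-0.0910 Im=-0.4209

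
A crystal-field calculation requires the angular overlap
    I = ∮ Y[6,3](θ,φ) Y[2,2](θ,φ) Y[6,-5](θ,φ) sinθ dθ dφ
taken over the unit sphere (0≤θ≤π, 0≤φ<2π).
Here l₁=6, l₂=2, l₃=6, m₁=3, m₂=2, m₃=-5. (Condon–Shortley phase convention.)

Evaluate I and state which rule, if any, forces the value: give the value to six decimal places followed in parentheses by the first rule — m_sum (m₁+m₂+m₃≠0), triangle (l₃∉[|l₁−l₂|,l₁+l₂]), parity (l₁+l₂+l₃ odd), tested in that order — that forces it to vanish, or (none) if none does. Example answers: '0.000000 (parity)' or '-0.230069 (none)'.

0.120286 (none)

Rules hold: Σm=0, L=14 even, 4≤6≤8.
N = 13·5·13 = 845
Δ = 2!·10!·2!/15! = 1/90090
Racah Σ t=0..2: t=0:+1/69120 t=1:−1/14400 t=2:+1/69120 = -7/172800
⇒ 3j(6 2 6; 0 0 0)² = 14/715, sgn -1
Racah Σ t=2..2: t=2:+1/1451520 = 1/1451520
⇒ 3j(6 2 6; 3 2 -5)² = 1/91, sgn -1
4πI² = N·(3j₀)²·(3jₘ)² = 2/11
I = +1·√(0.181818/4π) = 0.12028562
No selection rule forces the value: the integral is nonzero (none).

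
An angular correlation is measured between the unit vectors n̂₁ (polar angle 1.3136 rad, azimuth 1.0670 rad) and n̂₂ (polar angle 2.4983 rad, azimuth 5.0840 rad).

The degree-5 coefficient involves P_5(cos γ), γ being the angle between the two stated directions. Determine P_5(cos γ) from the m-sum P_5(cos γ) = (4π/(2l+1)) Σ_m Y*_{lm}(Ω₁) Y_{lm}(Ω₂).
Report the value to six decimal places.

Summing Y*_{l m}(θ₁,φ₁)·Y_{l m}(θ₂,φ₂) over m ∈ [−5, 5]; prefactor 4π/(2·5+1) = 1.142397:
  m=-5: Y*=0.22898 - 0.31898j  Y=0.03456 - 0.01021j  product 0.00466 - 0.01336j
  m=-4: Y*=-0.14040 - 0.29487j  Y=-0.01281 + 0.15149j  product 0.04647 - 0.01749j
  m=-3: Y*=0.13046 + 0.00776j  Y=-0.31920 - 0.15655j  product -0.04043 - 0.02290j
  m=-2: Y*=0.17348 - 0.27475j  Y=0.33071 - 0.30393j  product -0.02613 - 0.14359j
  m=-1: Y*=0.02722 + 0.04939j  Y=0.04494 + 0.11531j  product -0.00447 + 0.00536j
  m=+0: Y*=0.31934 + 0.00000j  Y=0.37365 + 0.00000j  product 0.11932 + 0.00000j
  m=+1: Y*=-0.02722 + 0.04939j  Y=-0.04494 + 0.11531j  product -0.00447 - 0.00536j
  m=+2: Y*=0.17348 + 0.27475j  Y=0.33071 + 0.30393j  product -0.02613 + 0.14359j
  m=+3: Y*=-0.13046 + 0.00776j  Y=0.31920 - 0.15655j  product -0.04043 + 0.02290j
  m=+4: Y*=-0.14040 + 0.29487j  Y=-0.01281 - 0.15149j  product 0.04647 + 0.01749j
  m=+5: Y*=-0.22898 - 0.31898j  Y=-0.03456 - 0.01021j  product 0.00466 + 0.01336j
Total Σ_m = 0.07950 + 0.00000j. Multiply by 1.142397: 0.09083 + 0.00000j. P_5(cos γ) = 0.090826

0.090826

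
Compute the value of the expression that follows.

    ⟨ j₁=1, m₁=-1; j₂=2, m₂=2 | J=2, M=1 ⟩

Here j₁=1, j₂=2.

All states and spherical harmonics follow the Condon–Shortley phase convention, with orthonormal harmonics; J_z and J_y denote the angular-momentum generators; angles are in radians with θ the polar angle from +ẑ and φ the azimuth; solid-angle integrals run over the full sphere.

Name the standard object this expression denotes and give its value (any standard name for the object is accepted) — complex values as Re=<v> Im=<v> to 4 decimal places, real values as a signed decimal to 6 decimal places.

Clebsch–Gordan coefficient, −√(1/3) ≈ -0.577350

This is a Clebsch–Gordan (vector-coupling) coefficient.
j₁+j₂−J=1  J+j₁−j₂=1  J−j₁+j₂=3  j₁+j₂+J+1=6
(j₁±m₁, j₂±m₂, J±M) = (0,2,4,0,3,1)
P² = 12
sum k=1..1:
  [1] −1/6 = -1/6
S = -1/6
C² = P²·S² = 1/3 ; C = -0.577350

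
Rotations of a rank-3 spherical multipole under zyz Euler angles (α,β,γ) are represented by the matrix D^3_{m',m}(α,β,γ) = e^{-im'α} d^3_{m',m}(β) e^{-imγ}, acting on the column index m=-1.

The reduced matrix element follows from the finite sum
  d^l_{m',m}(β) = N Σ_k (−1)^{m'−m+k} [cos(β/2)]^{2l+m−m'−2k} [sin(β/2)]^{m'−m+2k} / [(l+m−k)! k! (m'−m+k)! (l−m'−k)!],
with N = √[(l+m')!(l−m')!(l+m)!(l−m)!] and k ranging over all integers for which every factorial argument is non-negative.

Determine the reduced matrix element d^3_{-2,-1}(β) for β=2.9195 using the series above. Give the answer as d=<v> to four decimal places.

d=-0.0084

d^3_{-2,-1}(β=2.9195) via the finite sum:
c=cos(2.919500/2)=0.110818, s=sin(2.919500/2)=0.993841; N=√[1·120·2·24]=75.894664
k∈{1,2} keeps every argument non-negative
  k=1: (−1)^0·75.8947/(24)·0.1108^5·0.9938^1 = +0.000053
  k=2: (−1)^1·75.8947/(12)·0.1108^3·0.9938^3 = -0.008449
d^3_{-2,-1}(2.9195) = +0.000053 -0.008449 = -0.008397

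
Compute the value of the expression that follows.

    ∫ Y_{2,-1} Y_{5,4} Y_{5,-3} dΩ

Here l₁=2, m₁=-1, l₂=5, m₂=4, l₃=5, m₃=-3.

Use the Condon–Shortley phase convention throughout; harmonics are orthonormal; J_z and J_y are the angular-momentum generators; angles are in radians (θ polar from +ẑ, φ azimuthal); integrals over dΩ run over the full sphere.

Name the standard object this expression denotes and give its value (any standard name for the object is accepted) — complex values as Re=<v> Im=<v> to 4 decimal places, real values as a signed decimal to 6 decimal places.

This is a Gaunt coefficient — the integral of a triple product of spherical harmonics over the sphere.
Rules hold: Σm=0, L=12 even, 3≤5≤7.
N = 5·11·11 = 605
Δ = 2!·2!·8!/13! = 1/38610
Racah Σ t=0..2: t=0:+1/2880 t=1:−1/576 t=2:+1/2880 = -1/960
⇒ 3j(2 5 5; 0 0 0)² = 10/429, sgn +1
Racah Σ t=1..2: t=1:−1/80640 t=2:+1/10080 = 1/11520
⇒ 3j(2 5 5; -1 4 -3)² = 49/1430, sgn +1
4πI² = N·(3j₀)²·(3jₘ)² = 245/507
I = +1·√(0.483235/4π) = 0.19609844

Gaunt coefficient, +0.196098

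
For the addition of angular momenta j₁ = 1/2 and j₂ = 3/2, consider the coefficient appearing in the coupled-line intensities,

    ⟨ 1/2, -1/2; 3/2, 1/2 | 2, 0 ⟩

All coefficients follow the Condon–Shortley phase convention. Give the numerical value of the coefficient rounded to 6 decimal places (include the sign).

+0.707107

triangle: 0!×1!×3!/5! = 6/120
(j±m)!: 0!×1!×2!×1!×2!×2! = 8
prefactor² = (2J+1)×Δ×N² = 2
  k=0: +1/(0!×0!×1!×2!×0!×1!) = 1/2
Σ = 1/2  ⇒  CG² = 2×(1/2)² = 1/2
CG = +√(1/2) = +0.707107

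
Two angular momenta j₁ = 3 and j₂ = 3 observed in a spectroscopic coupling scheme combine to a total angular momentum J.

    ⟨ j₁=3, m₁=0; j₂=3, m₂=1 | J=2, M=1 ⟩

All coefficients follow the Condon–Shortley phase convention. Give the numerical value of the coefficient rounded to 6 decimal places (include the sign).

j₁+j₂−J=4  J+j₁−j₂=2  J−j₁+j₂=2  j₁+j₂+J+1=9
(j₁±m₁, j₂±m₂, J±M) = (3,3,4,2,3,1)
P² = 96/7
sum k=2..3:
  [2] +1/8 = 1/8
  [3] −1/12 = -1/12
S = 1/24
C² = P²·S² = 1/42 ; C = +0.154303

+0.154303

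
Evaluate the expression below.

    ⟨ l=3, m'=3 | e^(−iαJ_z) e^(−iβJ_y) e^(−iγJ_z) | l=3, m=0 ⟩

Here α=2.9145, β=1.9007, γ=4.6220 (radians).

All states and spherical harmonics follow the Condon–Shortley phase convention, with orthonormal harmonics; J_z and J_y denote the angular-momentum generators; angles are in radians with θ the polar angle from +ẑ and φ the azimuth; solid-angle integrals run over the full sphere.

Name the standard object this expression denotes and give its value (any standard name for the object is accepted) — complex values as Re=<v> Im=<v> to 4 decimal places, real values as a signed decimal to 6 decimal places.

This is a Wigner D-matrix element — the rotation-matrix element ⟨l m'| R(α,β,γ) |l m⟩ in the angular-momentum basis.
Split into d^3_{3,0}(β=1.9007) × two z-phases.
c=cos(1.900700/2)=0.581398, s=sin(1.900700/2)=0.813619; N=√[720·1·6·6]=160.996894
The bounds max(0,m−m')=0 and min(l+m,l−m')=0 give 1 term
  k=0: (−1)^3·160.9969/(36)·0.5814^3·0.8136^3 = -0.473369
d^3_{3,0}(1.9007) = -0.473369
D = (-0.776769-0.629786i)·(-0.473369)·(+1.000000+0.000000i) = +0.367698+0.298121i

Wigner D-matrix element, Re=0.3677 Im=0.2981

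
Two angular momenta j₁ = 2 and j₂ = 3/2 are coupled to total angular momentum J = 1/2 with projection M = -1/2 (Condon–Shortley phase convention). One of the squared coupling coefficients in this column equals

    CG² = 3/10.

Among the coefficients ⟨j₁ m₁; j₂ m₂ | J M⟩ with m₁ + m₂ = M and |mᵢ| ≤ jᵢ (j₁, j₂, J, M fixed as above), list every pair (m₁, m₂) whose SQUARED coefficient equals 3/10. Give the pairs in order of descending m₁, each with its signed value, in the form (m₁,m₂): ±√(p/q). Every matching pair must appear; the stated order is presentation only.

Admissible pairs with m₁+m₂ = M = -1/2: (-2,3/2), (-1,1/2), (0,-1/2), (1,-3/2)
  (m₁,m₂)=(1,-3/2): CG² = 1/10, CG = +√(1/10)
  (m₁,m₂)=(0,-1/2): CG² = 1/5, CG = −√(1/5)
  (m₁,m₂)=(-1,1/2): CG² = 3/10, CG = +√(3/10)   ← matches the target
  (m₁,m₂)=(-2,3/2): CG² = 2/5, CG = −√(2/5)
Pairs with CG² = 3/10: (-1,1/2): +√(3/10)

(-1,1/2): +√(3/10)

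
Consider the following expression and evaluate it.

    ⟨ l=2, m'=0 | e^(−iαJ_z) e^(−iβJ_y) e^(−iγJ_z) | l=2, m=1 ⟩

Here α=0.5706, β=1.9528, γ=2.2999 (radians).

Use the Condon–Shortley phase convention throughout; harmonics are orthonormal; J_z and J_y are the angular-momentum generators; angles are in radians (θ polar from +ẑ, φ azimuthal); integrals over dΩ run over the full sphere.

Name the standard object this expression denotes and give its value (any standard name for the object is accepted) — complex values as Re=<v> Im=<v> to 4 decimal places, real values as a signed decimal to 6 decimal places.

Wigner D-matrix element, Re=0.2822 Im=0.3159

This is a Wigner D-matrix element — the rotation-matrix element ⟨l m'| R(α,β,γ) |l m⟩ in the angular-momentum basis.
First d^2_{0,1}(β=1.9528), then the phase factors e^{-i(0)α} and e^{-i(1)γ}:
With c≡cos(β/2)=0.560009 and s≡sin(β/2)=0.828487, N=[2·2·6·1]^{1/2}=4.898979
Admissible k: 1..2 (factorial args all ≥0)
  k=1: (−1)^0·4.8990/(2)·0.5600^3·0.8285^1 = +0.356406
  k=2: (−1)^1·4.8990/(2)·0.5600^1·0.8285^3 = -0.780058
d^2_{0,1}(1.9528) = +0.356406 -0.780058 = -0.423652
Phases: e^{-i·(0)·0.5706}=+1.000000+0.000000i, e^{-i·(1)·2.2999}=-0.666201-0.745772i ⇒ D=+0.282237+0.315948i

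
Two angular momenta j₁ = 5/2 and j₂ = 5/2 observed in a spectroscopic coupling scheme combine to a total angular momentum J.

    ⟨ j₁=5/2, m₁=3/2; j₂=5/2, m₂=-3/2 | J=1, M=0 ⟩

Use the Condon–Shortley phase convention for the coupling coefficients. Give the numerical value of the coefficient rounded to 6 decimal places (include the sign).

-0.358569  (= −√(9/70))

triangle: 4!×1!×1!/7! = 24/5040
(j±m)!: 4!×1!×1!×4!×1!×1! = 576
prefactor² = (2J+1)×Δ×N² = 288/35
  k=0: +1/(0!×4!×1!×1!×0!×0!) = 1/24
  k=1: −1/(1!×3!×0!×0!×1!×1!) = -1/6
Σ = -1/8  ⇒  CG² = 288/35×(-1/8)² = 9/70
CG = −√(9/70) = -0.358569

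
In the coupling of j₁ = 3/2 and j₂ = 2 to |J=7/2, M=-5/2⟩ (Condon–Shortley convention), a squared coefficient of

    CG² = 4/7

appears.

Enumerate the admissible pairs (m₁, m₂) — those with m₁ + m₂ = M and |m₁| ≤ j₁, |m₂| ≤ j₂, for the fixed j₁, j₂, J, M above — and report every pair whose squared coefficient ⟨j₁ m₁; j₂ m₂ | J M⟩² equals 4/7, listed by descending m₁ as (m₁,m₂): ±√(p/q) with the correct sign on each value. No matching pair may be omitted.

Admissible pairs with m₁+m₂ = M = -5/2: (-3/2,-1), (-1/2,-2)
  (m₁,m₂)=(-1/2,-2): CG² = 3/7, CG = +√(3/7)
  (m₁,m₂)=(-3/2,-1): CG² = 4/7, CG = +√(4/7)   ← matches the target
Pairs with CG² = 4/7: (-3/2,-1): +√(4/7)

(-3/2,-1): +√(4/7)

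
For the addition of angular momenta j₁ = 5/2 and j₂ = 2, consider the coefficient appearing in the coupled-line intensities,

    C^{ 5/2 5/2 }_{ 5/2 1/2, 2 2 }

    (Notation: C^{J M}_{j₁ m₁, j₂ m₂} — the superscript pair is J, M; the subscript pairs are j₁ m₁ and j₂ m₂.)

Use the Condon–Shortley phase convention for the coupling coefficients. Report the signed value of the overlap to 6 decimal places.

+0.462910

√[6·2!3!2!/8! · 3!2!4!0!5!0!] = √(864/7)
  +(−1)^2/∏(2,0,0,2,3,0)! = 1/24  (running 1/24)
⟨..|..⟩ = √(864/7)·(1/24) = +0.462910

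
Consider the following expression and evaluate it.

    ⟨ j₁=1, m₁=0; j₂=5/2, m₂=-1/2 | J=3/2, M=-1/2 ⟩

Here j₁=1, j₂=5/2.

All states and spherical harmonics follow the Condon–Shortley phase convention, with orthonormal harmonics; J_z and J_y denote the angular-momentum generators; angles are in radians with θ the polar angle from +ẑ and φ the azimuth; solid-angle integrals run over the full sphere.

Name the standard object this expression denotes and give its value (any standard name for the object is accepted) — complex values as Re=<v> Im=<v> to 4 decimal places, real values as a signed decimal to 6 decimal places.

Clebsch–Gordan coefficient, −√(2/5) ≈ -0.632456

This is a Clebsch–Gordan (vector-coupling) coefficient.
j₁+j₂−J=2  J+j₁−j₂=0  J−j₁+j₂=3  j₁+j₂+J+1=6
(j₁±m₁, j₂±m₂, J±M) = (1,1,2,3,1,2)
P² = 8/5
sum k=1..1:
  [1] −1/2 = -1/2
S = -1/2
C² = P²·S² = 2/5 ; C = -0.632456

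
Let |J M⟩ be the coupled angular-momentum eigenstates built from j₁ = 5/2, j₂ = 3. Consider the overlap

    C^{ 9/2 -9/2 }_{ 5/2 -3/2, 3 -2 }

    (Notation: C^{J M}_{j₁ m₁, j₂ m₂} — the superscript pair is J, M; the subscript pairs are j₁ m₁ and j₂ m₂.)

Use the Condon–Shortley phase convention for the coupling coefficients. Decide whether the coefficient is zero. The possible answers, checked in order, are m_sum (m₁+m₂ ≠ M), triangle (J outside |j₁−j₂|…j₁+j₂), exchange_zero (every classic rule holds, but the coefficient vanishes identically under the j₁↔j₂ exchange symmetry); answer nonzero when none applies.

m_sum

m-sum: m₁+m₂ = -3/2+(-2) = -7/2, M = -9/2  ✗ ⇒ coefficient is 0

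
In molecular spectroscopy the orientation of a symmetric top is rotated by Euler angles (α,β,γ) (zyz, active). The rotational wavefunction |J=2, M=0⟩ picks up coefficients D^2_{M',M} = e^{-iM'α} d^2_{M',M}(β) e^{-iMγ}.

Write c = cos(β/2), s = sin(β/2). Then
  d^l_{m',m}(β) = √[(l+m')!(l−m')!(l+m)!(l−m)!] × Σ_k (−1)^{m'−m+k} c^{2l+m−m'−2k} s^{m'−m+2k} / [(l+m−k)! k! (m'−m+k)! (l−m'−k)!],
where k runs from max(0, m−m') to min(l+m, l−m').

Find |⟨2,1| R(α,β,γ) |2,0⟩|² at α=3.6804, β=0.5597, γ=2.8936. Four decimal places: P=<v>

First d^2_{1,0}(β=0.5597), then the phase factors e^{-i(1)α} and e^{-i(0)γ}:
With c≡cos(β/2)=0.961097 and s≡sin(β/2)=0.276211, N=[6·1·2·2]^{1/2}=4.898979
Admissible k: 0..1 (factorial args all ≥0)
  k=0: (−1)^1·4.8990/(2)·0.9611^3·0.2762^1 = -0.600646
  k=1: (−1)^2·4.8990/(2)·0.9611^1·0.2762^3 = +0.049610
d^2_{1,0}(0.5597) = -0.600646 +0.049610 = -0.551037
|D^2_{1,0}|² = |d^2_{1,0}(β)|² = (-0.551037)² = 0.303641 (the z-rotation phases have unit modulus)

P=0.3036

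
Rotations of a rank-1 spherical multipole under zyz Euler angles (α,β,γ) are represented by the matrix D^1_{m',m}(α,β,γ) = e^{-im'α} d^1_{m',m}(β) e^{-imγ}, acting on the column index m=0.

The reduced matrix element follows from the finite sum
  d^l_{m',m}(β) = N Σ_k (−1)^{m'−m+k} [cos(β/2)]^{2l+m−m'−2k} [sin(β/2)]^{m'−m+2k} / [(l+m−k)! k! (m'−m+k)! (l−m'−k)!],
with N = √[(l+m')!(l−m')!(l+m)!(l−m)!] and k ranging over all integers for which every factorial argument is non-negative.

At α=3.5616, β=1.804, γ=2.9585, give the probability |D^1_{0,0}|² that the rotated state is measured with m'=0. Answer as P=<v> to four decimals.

D^1_{0,0}(3.5616,1.8040,2.9585) = e^{-i·0·3.5616}·d^1_{0,0}(1.8040)·e^{-i·0·2.9585}. Compute d first:
With c≡cos(β/2)=0.620042 and s≡sin(β/2)=0.784569, N=[1·1·1·1]^{1/2}=1.000000
The bounds max(0,m−m')=0 and min(l+m,l−m')=1 give 2 terms
  k=0: (−1)^0·1.0000/(1)·0.6200^2·0.7846^0 = +0.384452
  k=1: (−1)^1·1.0000/(1)·0.6200^0·0.7846^2 = -0.615548
d^1_{0,0}(1.8040) = +0.384452 -0.615548 = -0.231096
|D^1_{0,0}|² = |d^1_{0,0}(β)|² = (-0.231096)² = 0.053405 (the z-rotation phases have unit modulus)

P=0.0534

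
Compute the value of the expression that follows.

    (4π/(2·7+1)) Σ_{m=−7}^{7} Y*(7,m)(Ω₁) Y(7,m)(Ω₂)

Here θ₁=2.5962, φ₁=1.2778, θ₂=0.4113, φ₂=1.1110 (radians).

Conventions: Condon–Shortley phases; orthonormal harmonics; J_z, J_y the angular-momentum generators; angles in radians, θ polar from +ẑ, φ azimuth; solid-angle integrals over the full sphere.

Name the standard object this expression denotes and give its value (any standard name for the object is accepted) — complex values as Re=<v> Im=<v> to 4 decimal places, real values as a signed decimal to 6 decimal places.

Legendre polynomial (addition theorem), -0.321392

This sum is the spherical-harmonic addition theorem: it equals the Legendre polynomial P_l(cos γ) of the angle γ between the two directions.
Addition theorem: P_7(cos γ) = (4π/15) Σ_m Y*_{lm}(Ω₁) Y_{lm}(Ω₂), m = −7…7:
  m=-7: Y*=(-0.004483, 0.002335)  Y=(0.000063, -0.000814)  product (0.000002, 0.000004)
  m=-6: Y*=(-0.005801, -0.030627)  Y=(0.006497, -0.002616)  product (-0.000118, -0.000184)
  m=-5: Y*=(0.116534, 0.012377)  Y=(0.027757, 0.024749)  product (0.002928, 0.003228)
  m=-4: Y*=(-0.114710, 0.272215)  Y=(-0.036103, 0.131273)  product (-0.031593, -0.024886)
  m=-3: Y*=(-0.370516, -0.306927)  Y=(-0.336552, 0.065217)  product (0.144715, 0.079133)
  m=-2: Y*=(0.329688, -0.218836)  Y=(-0.326821, -0.428840)  product (-0.201595, -0.069863)
  m=-1: Y*=(-0.031190, -0.103387)  Y=(0.152213, -0.307380)  product (-0.036526, -0.006150)
  m=+0: Y*=(0.436140, -0.000000)  Y=(-0.319295, 0.000000)  product (-0.139258, 0.000000)
  m=+1: Y*=(0.031190, -0.103387)  Y=(-0.152213, -0.307380)  product (-0.036526, 0.006150)
  m=+2: Y*=(0.329688, 0.218836)  Y=(-0.326821, 0.428840)  product (-0.201595, 0.069863)
  m=+3: Y*=(0.370516, -0.306927)  Y=(0.336552, 0.065217)  product (0.144715, -0.079133)
  m=+4: Y*=(-0.114710, -0.272215)  Y=(-0.036103, -0.131273)  product (-0.031593, 0.024886)
  m=+5: Y*=(-0.116534, 0.012377)  Y=(-0.027757, 0.024749)  product (0.002928, -0.003228)
  m=+6: Y*=(-0.005801, 0.030627)  Y=(0.006497, 0.002616)  product (-0.000118, 0.000184)
  m=+7: Y*=(0.004483, 0.002335)  Y=(-0.000063, -0.000814)  product (0.000002, -0.000004)
Accumulated sum (-0.383633, 0.000000); after 4π/(2l+1) scaling, (-0.321392, 0.000000) ⇒ P_7 = -0.321392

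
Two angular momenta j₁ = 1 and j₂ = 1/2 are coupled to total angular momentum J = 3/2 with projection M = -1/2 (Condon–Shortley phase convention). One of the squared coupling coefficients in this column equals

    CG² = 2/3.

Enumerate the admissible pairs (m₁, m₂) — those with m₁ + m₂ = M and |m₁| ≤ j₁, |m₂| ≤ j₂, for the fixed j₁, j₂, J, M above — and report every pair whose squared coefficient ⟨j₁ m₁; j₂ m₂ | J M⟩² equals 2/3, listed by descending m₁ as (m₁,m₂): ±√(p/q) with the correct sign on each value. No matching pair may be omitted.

Admissible pairs with m₁+m₂ = M = -1/2: (-1,1/2), (0,-1/2)
  (m₁,m₂)=(0,-1/2): CG² = 2/3, CG = +√(2/3)   ← matches the target
  (m₁,m₂)=(-1,1/2): CG² = 1/3, CG = +√(1/3)
Pairs with CG² = 2/3: (0,-1/2): +√(2/3)

(0,-1/2): +√(2/3)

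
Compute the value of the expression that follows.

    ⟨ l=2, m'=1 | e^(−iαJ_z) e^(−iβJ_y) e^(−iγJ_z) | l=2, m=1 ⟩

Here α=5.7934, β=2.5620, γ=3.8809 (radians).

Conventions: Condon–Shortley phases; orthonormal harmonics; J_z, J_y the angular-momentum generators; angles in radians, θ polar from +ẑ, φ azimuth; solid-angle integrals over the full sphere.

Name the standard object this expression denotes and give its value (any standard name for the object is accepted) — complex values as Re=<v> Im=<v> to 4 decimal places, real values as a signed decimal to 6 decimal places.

This is a Wigner D-matrix element — the rotation-matrix element ⟨l m'| R(α,β,γ) |l m⟩ in the angular-momentum basis.
First d^2_{1,1}(β=2.5620), then the phase factors e^{-i(1)α} and e^{-i(1)γ}:
Half-angle: c=0.285757, s=0.958302. N=√(6·1·6·1)=6.000000
Admissible k: 0..1 (factorial args all ≥0)
  k=0: (−1)^0·6.0000/(6)·0.2858^4·0.9583^0 = +0.006668
  k=1: (−1)^1·6.0000/(2)·0.2858^2·0.9583^2 = -0.224968
d^2_{1,1}(2.5620) = +0.006668 -0.224968 = -0.218300
Phases: e^{-i·(1)·5.7934}=+0.882434+0.470436i, e^{-i·(1)·3.8809}=-0.738935+0.673776i ⇒ D=+0.211539-0.053907i

Wigner D-matrix element, Re=0.2115 Im=-0.0539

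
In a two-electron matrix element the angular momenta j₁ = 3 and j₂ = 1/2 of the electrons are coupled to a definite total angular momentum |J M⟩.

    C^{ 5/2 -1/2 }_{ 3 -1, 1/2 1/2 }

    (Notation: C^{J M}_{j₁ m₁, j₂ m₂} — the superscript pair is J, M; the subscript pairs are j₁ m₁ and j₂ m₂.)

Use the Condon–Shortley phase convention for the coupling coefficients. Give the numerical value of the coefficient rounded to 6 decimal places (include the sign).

-0.755929  (= −√(4/7))

√[6·1!5!0!/7! · 2!4!1!0!2!3!] = √(576/7)
  +(−1)^1/∏(1,0,3,0,2,0)! = -1/12  (running -1/12)
⟨..|..⟩ = √(576/7)·(-1/12) = -0.755929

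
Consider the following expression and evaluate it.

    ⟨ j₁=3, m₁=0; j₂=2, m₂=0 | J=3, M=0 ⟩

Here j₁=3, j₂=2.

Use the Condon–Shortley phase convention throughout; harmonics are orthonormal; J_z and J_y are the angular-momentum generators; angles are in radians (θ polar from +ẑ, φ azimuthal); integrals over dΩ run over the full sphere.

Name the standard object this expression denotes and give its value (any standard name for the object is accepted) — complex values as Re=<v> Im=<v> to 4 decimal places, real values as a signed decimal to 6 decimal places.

This is a Clebsch–Gordan (vector-coupling) coefficient.
√[7·2!4!2!/9! · 3!3!2!2!3!3!] = √(48/5)
  +(−1)^0/∏(0,2,3,2,1,0)! = 1/24  (running 1/24)
  +(−1)^1/∏(1,1,2,1,2,1)! = -1/4  (running -5/24)
  +(−1)^2/∏(2,0,1,0,3,2)! = 1/24  (running -1/6)
⟨..|..⟩ = √(48/5)·(-1/6) = -0.516398

Clebsch–Gordan coefficient, −√(4/15) ≈ -0.516398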